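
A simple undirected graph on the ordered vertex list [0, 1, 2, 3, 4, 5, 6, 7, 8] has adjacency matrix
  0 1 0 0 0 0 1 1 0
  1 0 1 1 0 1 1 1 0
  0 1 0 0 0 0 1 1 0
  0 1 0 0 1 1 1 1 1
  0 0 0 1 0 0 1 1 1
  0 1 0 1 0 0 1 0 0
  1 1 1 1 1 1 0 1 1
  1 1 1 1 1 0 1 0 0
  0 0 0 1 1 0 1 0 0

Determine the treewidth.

A width-3 tree decomposition is:
Bags: B1 = {0, 1, 6, 7}  B2 = {1, 3, 6, 7}  B3 = {1, 2, 6, 7}  B4 = {1, 3, 5, 6}  B5 = {3, 4, 6, 7}  B6 = {3, 4, 6, 8}
Tree: B1–B2, B1–B3, B2–B4, B2–B5, B5–B6
Every bag has size at most 4, so the width is 4 − 1 = 3 and tw(G) ≤ 3. For the lower bound, the 4 vertices {3, 4, 6, 8} are pairwise adjacent, and any tree decomposition puts a clique entirely inside one bag — forcing width ≥ 3. Therefore the treewidth is 3.

3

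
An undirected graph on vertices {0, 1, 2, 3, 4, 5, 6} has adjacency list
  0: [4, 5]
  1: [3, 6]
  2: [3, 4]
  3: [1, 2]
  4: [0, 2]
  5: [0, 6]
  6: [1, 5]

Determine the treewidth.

A width-2 tree decomposition is:
Bags: B1 = {0, 4, 5}  B2 = {4, 5, 6}  B3 = {1, 4, 6}  B4 = {1, 3, 4}  B5 = {2, 3, 4}
Tree: B1–B2, B2–B3, B3–B4, B4–B5
Every bag has size at most 3, so the width is 3 − 1 = 2 and tw(G) ≤ 2. Since 4–0–5–6–1–3–2–4 is a cycle in G, G is not acyclic. Forests are exactly the graphs of treewidth ≤ 1, so tw(G) ≥ 2. Therefore the treewidth is 2.

2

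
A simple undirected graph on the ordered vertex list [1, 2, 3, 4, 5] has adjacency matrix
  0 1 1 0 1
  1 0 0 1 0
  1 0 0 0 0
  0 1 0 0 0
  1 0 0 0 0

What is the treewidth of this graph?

A width-1 tree decomposition is:
Bags: B1 = {1, 2}  B2 = {2, 4}  B3 = {1, 5}  B4 = {1, 3}
Tree: B1–B2, B1–B3, B3–B4
Each bag holds 2 vertices, so the decomposition has width 1, which upper-bounds the treewidth. G has an edge, so its treewidth is at least 1. Combining the bounds, tw(G) = 1.

1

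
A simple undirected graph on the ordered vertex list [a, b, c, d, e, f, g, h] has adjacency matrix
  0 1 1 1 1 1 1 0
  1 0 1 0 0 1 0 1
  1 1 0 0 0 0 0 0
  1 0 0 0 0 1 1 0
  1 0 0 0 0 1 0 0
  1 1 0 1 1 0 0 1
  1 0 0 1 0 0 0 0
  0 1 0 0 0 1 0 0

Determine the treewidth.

A width-2 tree decomposition is:
Bags: B1 = {a, b, f}  B2 = {b, f, h}  B3 = {a, e, f}  B4 = {a, b, c}  B5 = {a, d, f}  B6 = {a, d, g}
Tree: B1–B2, B1–B3, B1–B4, B1–B5, B5–B6
Every bag has size at most 3, so the width is 3 − 1 = 2 and tw(G) ≤ 2. On the other hand G contains the 3-clique {b, f, h}. A clique must lie in a single bag of any decomposition, so no decomposition can have width below 2. Combining the bounds, tw(G) = 2.

2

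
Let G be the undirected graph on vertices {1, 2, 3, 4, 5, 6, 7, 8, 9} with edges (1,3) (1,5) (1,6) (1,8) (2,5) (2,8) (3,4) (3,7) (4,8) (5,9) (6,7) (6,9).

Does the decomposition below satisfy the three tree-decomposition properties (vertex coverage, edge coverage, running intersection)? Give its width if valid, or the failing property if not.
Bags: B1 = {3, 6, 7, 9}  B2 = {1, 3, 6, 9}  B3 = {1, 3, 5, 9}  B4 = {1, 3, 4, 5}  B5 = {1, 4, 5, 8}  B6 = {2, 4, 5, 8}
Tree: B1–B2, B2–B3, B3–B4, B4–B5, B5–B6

Vertex coverage: the bags together contain {1, 2, 3, 4, 5, 6, 7, 8, 9}, the full vertex set. Edge coverage: each edge of G has both endpoints in at least one bag. Running intersection: for every vertex, the bags containing it form a connected subtree. All three properties hold, so this is a valid tree decomposition of width max|bag| − 1 = 3, and hence tw(G) ≤ 3.

Yes; width 3.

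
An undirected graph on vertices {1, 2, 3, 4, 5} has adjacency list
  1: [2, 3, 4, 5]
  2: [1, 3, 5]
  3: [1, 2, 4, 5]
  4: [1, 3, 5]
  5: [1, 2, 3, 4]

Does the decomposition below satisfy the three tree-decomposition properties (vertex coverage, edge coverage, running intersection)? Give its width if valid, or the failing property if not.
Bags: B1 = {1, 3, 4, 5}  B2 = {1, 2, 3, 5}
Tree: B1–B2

Yes; width 3.

Checking the three conditions: (i) the bags cover all of {1, 2, 3, 4, 5}; (ii) for each edge, some bag contains both endpoints; (iii) the bags containing any fixed vertex form a subtree. All hold, so the decomposition is valid with width 4 − 1 = 3.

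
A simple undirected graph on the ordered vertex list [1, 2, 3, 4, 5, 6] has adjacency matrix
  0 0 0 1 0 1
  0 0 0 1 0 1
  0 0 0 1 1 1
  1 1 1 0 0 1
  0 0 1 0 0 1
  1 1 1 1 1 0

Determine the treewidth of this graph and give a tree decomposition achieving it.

The largest bag has 3 vertices, giving width 2; this decomposition certifies tw(G) ≤ 2. Conversely, {1, 4, 6} is a clique of size 3, and the vertices of any clique must share a bag in every tree decomposition; so some bag has ≥ 3 vertices and tw(G) ≥ 2. Therefore the treewidth is 2.

Treewidth 2.
Bags: B1 = {3, 5, 6}  B2 = {3, 4, 6}  B3 = {2, 4, 6}  B4 = {1, 4, 6}
Tree: B1–B2, B2–B3, B3–B4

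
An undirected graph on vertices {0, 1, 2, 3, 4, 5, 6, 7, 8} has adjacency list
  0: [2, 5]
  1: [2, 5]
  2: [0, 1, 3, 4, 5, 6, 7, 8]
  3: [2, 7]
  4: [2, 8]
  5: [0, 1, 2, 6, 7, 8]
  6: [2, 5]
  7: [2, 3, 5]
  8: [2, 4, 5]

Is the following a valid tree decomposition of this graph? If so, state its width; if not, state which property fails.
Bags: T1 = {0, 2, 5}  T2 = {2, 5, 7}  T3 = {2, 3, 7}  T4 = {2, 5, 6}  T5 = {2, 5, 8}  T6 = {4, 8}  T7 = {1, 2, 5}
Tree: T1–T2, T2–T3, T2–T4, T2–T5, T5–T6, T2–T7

A tree decomposition must satisfy three properties: every vertex lies in some bag; for every edge, both endpoints lie together in some bag; and for every vertex, the bags containing it form a connected subtree. Here edge (2,4) lies in no bag, so the decomposition is invalid.

No — edge (2,4) lies in no bag.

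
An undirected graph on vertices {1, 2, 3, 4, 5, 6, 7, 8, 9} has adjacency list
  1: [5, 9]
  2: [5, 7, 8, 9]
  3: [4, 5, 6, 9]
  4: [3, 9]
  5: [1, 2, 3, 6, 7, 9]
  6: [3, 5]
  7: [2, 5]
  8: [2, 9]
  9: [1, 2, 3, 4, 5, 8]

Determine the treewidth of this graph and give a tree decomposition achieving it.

The largest bag has 3 vertices, giving width 2; this decomposition certifies tw(G) ≤ 2. For the lower bound, the 3 vertices {2, 8, 9} are pairwise adjacent, and any tree decomposition puts a clique entirely inside one bag — forcing width ≥ 2. Hence tw(G) = 2 exactly.

Treewidth 2.
Bags: B1 = {2, 5, 9}  B2 = {3, 5, 9}  B3 = {2, 5, 7}  B4 = {1, 5, 9}  B5 = {3, 5, 6}  B6 = {3, 4, 9}  B7 = {2, 8, 9}
Tree: B1–B2, B1–B3, B2–B4, B2–B5, B2–B6, B1–B7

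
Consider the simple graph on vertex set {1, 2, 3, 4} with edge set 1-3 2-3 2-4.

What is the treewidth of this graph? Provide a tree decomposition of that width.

Every bag has size at most 2, so the width is 2 − 1 = 1 and tw(G) ≤ 1. Since G has at least one edge (e.g. 4–2), it is not an edgeless graph, so tw(G) ≥ 1. Combining the bounds, tw(G) = 1.

Treewidth 1.
Bags: B1 = {2, 4}  B2 = {2, 3}  B3 = {1, 3}
Tree: B1–B2, B2–B3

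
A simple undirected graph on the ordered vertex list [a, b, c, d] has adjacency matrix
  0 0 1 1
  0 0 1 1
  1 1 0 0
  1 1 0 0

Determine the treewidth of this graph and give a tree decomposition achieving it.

Every bag has size at most 3, so the width is 3 − 1 = 2 and tw(G) ≤ 2. For the lower bound, G contains the cycle d–a–c–b–d, so G is not a forest; only forests have treewidth ≤ 1, hence tw(G) ≥ 2. The upper and lower bounds meet at 2, so that is the treewidth.

Treewidth 2.
One optimal decomposition is:
Bags: B1 = {a, c, d}  B2 = {b, c, d}
Tree: B1–B2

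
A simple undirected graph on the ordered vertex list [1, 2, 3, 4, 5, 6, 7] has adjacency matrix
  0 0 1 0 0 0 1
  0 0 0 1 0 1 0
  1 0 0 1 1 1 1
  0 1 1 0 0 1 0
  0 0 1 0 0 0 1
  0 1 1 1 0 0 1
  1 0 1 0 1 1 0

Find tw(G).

2

A width-2 tree decomposition is:
Bags: B1 = {3, 6, 7}  B2 = {3, 4, 6}  B3 = {2, 4, 6}  B4 = {3, 5, 7}  B5 = {1, 3, 7}
Tree: B1–B2, B2–B3, B1–B4, B1–B5
The largest bag has 3 vertices, giving width 2; this decomposition certifies tw(G) ≤ 2. Conversely, {2, 4, 6} is a clique of size 3, and the vertices of any clique must share a bag in every tree decomposition; so some bag has ≥ 3 vertices and tw(G) ≥ 2. Hence tw(G) = 2 exactly.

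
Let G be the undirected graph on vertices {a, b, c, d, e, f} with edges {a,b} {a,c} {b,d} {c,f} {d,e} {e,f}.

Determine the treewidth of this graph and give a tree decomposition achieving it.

The largest bag has 3 vertices, giving width 2; this decomposition certifies tw(G) ≤ 2. The edges e–d–b–a–c–f–e form a cycle, so G is not a tree and its treewidth is at least 2. Combining the bounds, tw(G) = 2.

Treewidth 2.
One optimal decomposition is:
Bags: B1 = {b, d, e}  B2 = {a, b, e}  B3 = {a, c, e}  B4 = {c, e, f}
Tree: B1–B2, B2–B3, B3–B4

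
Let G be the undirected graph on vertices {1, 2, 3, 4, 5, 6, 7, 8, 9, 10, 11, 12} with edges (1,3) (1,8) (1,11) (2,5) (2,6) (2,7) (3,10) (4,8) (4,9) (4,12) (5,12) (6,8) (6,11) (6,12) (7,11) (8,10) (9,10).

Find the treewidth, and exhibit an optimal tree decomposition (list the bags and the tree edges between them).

Treewidth 3.
Bags: B1 = {2, 5, 7, 11}  B2 = {2, 5, 6, 11}  B3 = {5, 6, 11, 12}  B4 = {1, 6, 11, 12}  B5 = {1, 6, 8, 12}  B6 = {1, 4, 8, 12}  B7 = {1, 3, 4, 8}  B8 = {3, 4, 8, 10}  B9 = {3, 4, 9, 10}
Tree: B1–B2, B2–B3, B3–B4, B4–B5, B5–B6, B6–B7, B7–B8, B8–B9

The largest bag has 4 vertices, giving width 3; this decomposition certifies tw(G) ≤ 3. For the lower bound: the 4 vertex sets {2,5,7}, {11}, {6}, {1,4,8,12} are disjoint, each induces a connected subgraph, and every pair is joined by at least one edge of G. Contracting each set to a single vertex therefore yields K_{4} as a minor, and since treewidth is minor-monotone, tw(G) ≥ tw(K_{4}) = 3. Therefore the treewidth is 3.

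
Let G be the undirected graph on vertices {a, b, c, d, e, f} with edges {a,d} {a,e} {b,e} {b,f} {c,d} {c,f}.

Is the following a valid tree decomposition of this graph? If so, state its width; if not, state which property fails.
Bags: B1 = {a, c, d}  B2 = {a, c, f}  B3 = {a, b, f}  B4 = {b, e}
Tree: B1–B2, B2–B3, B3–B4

A tree decomposition must satisfy three properties: every vertex lies in some bag; for every edge, both endpoints lie together in some bag; and for every vertex, the bags containing it form a connected subtree. Here edge (a,e) lies in no bag, so the decomposition is invalid.

No — edge (a,e) lies in no bag.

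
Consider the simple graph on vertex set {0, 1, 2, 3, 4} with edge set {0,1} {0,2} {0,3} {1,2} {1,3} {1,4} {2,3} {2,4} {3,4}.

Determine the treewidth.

A width-3 tree decomposition is:
Bags: B1 = {0, 1, 2, 3}  B2 = {1, 2, 3, 4}
Tree: B1–B2
Every bag has size at most 4, so the width is 4 − 1 = 3 and tw(G) ≤ 3. Conversely, {0, 1, 2, 3} is a clique of size 4, and the vertices of any clique must share a bag in every tree decomposition; so some bag has ≥ 4 vertices and tw(G) ≥ 3. Hence tw(G) = 3 exactly.

3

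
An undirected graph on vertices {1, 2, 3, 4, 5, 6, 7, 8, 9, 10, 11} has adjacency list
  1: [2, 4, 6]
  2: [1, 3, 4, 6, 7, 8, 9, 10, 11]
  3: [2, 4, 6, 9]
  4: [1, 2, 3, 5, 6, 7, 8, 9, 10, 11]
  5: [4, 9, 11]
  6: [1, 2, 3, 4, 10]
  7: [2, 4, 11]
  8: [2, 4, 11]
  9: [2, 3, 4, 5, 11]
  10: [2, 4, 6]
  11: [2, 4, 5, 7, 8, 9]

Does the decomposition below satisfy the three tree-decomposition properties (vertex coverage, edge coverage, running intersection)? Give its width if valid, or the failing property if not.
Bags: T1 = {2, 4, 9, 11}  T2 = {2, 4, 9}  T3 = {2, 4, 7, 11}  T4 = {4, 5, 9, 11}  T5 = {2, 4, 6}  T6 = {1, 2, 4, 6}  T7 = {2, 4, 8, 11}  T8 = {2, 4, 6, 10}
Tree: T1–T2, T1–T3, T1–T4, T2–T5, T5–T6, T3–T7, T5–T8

No — vertex 3 appears in no bag.

A tree decomposition must satisfy three properties: every vertex lies in some bag; for every edge, both endpoints lie together in some bag; and for every vertex, the bags containing it form a connected subtree. Here vertex 3 appears in no bag, so the decomposition is invalid.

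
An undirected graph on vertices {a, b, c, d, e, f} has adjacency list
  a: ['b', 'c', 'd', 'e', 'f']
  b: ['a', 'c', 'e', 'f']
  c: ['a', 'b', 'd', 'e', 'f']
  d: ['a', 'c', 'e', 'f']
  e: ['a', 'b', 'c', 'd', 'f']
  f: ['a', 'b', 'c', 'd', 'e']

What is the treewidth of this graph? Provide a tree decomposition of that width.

Each bag holds 5 vertices, so the decomposition has width 4, which upper-bounds the treewidth. Conversely, {a, c, d, e, f} is a clique of size 5, and the vertices of any clique must share a bag in every tree decomposition; so some bag has ≥ 5 vertices and tw(G) ≥ 4. Hence tw(G) = 4 exactly.

Treewidth 4.
Bags: B1 = {a, b, c, e, f}  B2 = {a, c, d, e, f}
Tree: B1–B2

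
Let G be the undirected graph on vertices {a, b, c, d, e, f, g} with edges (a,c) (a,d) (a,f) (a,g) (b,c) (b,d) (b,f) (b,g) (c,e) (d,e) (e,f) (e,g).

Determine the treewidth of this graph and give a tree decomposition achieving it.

Each bag holds 4 vertices, so the decomposition has width 3, which upper-bounds the treewidth. For the lower bound: the 4 vertex sets {b,f}, {a,c}, {e}, {d} are disjoint, each induces a connected subgraph, and every pair is joined by at least one edge of G. Contracting each set to a single vertex therefore yields K_{4} as a minor, and since treewidth is minor-monotone, tw(G) ≥ tw(K_{4}) = 3. The upper and lower bounds meet at 3, so that is the treewidth.

Treewidth 3.
Bags: B1 = {a, b, e, f}  B2 = {a, b, c, e}  B3 = {a, b, d, e}  B4 = {a, b, e, g}
Tree: B1–B2, B2–B3, B3–B4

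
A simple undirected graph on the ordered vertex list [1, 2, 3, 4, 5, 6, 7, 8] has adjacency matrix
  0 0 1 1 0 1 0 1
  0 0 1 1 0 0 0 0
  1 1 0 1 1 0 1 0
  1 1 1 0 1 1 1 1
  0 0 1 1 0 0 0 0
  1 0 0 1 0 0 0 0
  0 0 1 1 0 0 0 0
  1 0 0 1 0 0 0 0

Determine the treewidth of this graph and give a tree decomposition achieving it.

Each bag holds 3 vertices, so the decomposition has width 2, which upper-bounds the treewidth. On the other hand G contains the 3-clique {1, 4, 8}. A clique must lie in a single bag of any decomposition, so no decomposition can have width below 2. Combining the bounds, tw(G) = 2.

Treewidth 2.
Bags: B1 = {1, 4, 6}  B2 = {1, 3, 4}  B3 = {3, 4, 7}  B4 = {1, 4, 8}  B5 = {3, 4, 5}  B6 = {2, 3, 4}
Tree: B1–B2, B2–B3, B1–B4, B3–B5, B2–B6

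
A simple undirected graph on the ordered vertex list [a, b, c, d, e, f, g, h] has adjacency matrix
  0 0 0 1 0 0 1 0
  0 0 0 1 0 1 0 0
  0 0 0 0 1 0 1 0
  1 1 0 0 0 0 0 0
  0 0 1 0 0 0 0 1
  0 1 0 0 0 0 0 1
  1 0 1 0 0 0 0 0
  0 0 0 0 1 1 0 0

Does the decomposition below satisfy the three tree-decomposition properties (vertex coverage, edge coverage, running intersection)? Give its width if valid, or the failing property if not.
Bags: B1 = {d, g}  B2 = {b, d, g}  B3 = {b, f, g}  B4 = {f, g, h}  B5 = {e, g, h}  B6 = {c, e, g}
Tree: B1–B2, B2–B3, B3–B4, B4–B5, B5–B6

A tree decomposition must satisfy three properties: every vertex lies in some bag; for every edge, both endpoints lie together in some bag; and for every vertex, the bags containing it form a connected subtree. Here vertex a appears in no bag, so the decomposition is invalid.

No — vertex a appears in no bag.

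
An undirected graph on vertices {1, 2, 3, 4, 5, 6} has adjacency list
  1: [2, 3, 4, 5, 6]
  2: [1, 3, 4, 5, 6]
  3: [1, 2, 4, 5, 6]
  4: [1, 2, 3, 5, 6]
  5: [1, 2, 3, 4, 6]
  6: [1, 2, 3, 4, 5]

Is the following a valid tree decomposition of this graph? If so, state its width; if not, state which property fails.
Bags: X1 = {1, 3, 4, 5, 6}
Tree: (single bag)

No — vertex 2 appears in no bag.

A tree decomposition must satisfy three properties: every vertex lies in some bag; for every edge, both endpoints lie together in some bag; and for every vertex, the bags containing it form a connected subtree. Here vertex 2 appears in no bag, so the decomposition is invalid.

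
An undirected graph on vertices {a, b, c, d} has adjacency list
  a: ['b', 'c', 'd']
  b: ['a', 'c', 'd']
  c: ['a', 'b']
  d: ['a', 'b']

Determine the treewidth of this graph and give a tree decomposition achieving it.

The largest bag has 3 vertices, giving width 2; this decomposition certifies tw(G) ≤ 2. For the lower bound, the 3 vertices {a, b, d} are pairwise adjacent, and any tree decomposition puts a clique entirely inside one bag — forcing width ≥ 2. The upper and lower bounds meet at 2, so that is the treewidth.

Treewidth 2.
One such decomposition:
Bags: B1 = {a, b, c}  B2 = {a, b, d}
Tree: B1–B2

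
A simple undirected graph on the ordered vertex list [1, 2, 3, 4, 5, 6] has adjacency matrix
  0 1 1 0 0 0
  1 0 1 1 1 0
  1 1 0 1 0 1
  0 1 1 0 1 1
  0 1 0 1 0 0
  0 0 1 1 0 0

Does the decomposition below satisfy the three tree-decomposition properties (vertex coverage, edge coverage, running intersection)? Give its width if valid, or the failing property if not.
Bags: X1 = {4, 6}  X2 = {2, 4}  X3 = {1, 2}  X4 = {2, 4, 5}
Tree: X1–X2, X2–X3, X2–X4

A tree decomposition must satisfy three properties: every vertex lies in some bag; for every edge, both endpoints lie together in some bag; and for every vertex, the bags containing it form a connected subtree. Here vertex 3 appears in no bag, so the decomposition is invalid.

No — vertex 3 appears in no bag.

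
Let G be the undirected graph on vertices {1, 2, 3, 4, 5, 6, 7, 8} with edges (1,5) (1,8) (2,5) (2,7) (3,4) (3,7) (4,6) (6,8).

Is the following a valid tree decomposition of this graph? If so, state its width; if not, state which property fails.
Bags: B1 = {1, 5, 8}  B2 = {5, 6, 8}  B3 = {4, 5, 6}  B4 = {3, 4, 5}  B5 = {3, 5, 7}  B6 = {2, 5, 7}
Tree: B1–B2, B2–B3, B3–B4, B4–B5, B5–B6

Vertex coverage: the bags together contain {1, 2, 3, 4, 5, 6, 7, 8}, the full vertex set. Edge coverage: each edge of G has both endpoints in at least one bag. Running intersection: for every vertex, the bags containing it form a connected subtree. All three properties hold, so this is a valid tree decomposition of width max|bag| − 1 = 2, and hence tw(G) ≤ 2.

Yes; width 2.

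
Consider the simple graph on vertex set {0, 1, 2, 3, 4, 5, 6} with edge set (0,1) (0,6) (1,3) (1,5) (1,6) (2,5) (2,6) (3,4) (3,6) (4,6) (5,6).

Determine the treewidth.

A width-2 tree decomposition is:
Bags: B1 = {1, 3, 6}  B2 = {1, 5, 6}  B3 = {0, 1, 6}  B4 = {3, 4, 6}  B5 = {2, 5, 6}
Tree: B1–B2, B1–B3, B1–B4, B2–B5
Each bag holds 3 vertices, so the decomposition has width 2, which upper-bounds the treewidth. On the other hand G contains the 3-clique {0, 1, 6}. A clique must lie in a single bag of any decomposition, so no decomposition can have width below 2. Therefore the treewidth is 2.

2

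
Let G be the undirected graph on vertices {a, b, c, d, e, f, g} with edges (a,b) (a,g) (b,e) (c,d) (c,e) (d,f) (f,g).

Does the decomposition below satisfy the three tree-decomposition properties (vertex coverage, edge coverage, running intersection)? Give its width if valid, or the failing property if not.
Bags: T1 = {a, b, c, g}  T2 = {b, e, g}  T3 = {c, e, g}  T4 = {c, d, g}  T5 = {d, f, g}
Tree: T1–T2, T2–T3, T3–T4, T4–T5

A tree decomposition must satisfy three properties: every vertex lies in some bag; for every edge, both endpoints lie together in some bag; and for every vertex, the bags containing it form a connected subtree. Here bags containing vertex c are not connected in the tree, so the decomposition is invalid.

No — bags containing vertex c are not connected in the tree.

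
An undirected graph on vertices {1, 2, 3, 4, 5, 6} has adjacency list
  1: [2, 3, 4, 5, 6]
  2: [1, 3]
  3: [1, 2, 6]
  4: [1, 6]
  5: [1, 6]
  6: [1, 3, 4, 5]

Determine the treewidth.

2

A width-2 tree decomposition is:
Bags: B1 = {1, 5, 6}  B2 = {1, 4, 6}  B3 = {1, 3, 6}  B4 = {1, 2, 3}
Tree: B1–B2, B2–B3, B3–B4
The largest bag has 3 vertices, giving width 2; this decomposition certifies tw(G) ≤ 2. On the other hand G contains the 3-clique {1, 2, 3}. A clique must lie in a single bag of any decomposition, so no decomposition can have width below 2. Combining the bounds, tw(G) = 2.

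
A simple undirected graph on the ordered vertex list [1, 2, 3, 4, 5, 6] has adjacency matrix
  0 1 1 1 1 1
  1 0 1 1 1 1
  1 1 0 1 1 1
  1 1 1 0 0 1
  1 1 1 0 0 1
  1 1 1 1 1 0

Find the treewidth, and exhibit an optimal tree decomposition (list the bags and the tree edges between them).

Each bag holds 5 vertices, so the decomposition has width 4, which upper-bounds the treewidth. Conversely, {1, 2, 3, 4, 6} is a clique of size 5, and the vertices of any clique must share a bag in every tree decomposition; so some bag has ≥ 5 vertices and tw(G) ≥ 4. Combining the bounds, tw(G) = 4.

Treewidth 4.
One optimal decomposition is:
Bags: B1 = {1, 2, 3, 5, 6}  B2 = {1, 2, 3, 4, 6}
Tree: B1–B2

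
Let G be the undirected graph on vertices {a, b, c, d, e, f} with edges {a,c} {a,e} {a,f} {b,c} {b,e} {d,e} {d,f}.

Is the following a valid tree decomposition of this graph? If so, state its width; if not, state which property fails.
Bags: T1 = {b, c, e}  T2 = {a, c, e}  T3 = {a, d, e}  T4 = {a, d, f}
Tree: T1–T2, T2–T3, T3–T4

Checking the three conditions: (i) the bags cover all of {a, b, c, d, e, f}; (ii) for each edge, some bag contains both endpoints; (iii) the bags containing any fixed vertex form a subtree. All hold, so the decomposition is valid with width 3 − 1 = 2.

Yes; width 2.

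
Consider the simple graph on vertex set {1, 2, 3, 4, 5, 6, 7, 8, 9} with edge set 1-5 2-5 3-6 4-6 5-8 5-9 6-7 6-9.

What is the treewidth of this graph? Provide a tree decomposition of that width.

The largest bag has 2 vertices, giving width 1; this decomposition certifies tw(G) ≤ 1. G has an edge, so its treewidth is at least 1. Hence tw(G) = 1 exactly.

Treewidth 1.
One optimal decomposition is:
Bags: B1 = {6, 9}  B2 = {3, 6}  B3 = {5, 9}  B4 = {1, 5}  B5 = {2, 5}  B6 = {4, 6}  B7 = {6, 7}  B8 = {5, 8}
Tree: B1–B2, B1–B3, B3–B4, B3–B5, B2–B6, B6–B7, B3–B8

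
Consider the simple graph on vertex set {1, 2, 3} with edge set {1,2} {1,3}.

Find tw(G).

1

A width-1 tree decomposition is:
Bags: B1 = {1, 3}  B2 = {1, 2}
Tree: B1–B2
Every bag has size at most 2, so the width is 2 − 1 = 1 and tw(G) ≤ 1. G has an edge, so its treewidth is at least 1. Combining the bounds, tw(G) = 1.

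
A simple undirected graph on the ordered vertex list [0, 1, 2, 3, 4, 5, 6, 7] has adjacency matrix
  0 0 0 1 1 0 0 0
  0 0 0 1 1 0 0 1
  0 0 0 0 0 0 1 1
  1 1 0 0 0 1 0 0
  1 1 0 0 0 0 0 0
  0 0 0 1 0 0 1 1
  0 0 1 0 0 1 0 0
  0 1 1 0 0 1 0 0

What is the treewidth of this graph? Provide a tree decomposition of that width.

Treewidth 2.
Bags: B1 = {2, 5, 6}  B2 = {2, 5, 7}  B3 = {3, 5, 7}  B4 = {1, 3, 7}  B5 = {0, 1, 3}  B6 = {0, 1, 4}
Tree: B1–B2, B2–B3, B3–B4, B4–B5, B5–B6

Every bag has size at most 3, so the width is 3 − 1 = 2 and tw(G) ≤ 2. Since 6–2–7–5–6 is a cycle in G, G is not acyclic. Forests are exactly the graphs of treewidth ≤ 1, so tw(G) ≥ 2. The upper and lower bounds meet at 2, so that is the treewidth.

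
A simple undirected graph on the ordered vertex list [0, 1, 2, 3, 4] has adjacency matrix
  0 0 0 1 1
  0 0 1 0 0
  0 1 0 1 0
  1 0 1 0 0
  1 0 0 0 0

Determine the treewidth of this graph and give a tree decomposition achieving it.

Treewidth 1.
Bags: B1 = {0, 3}  B2 = {2, 3}  B3 = {0, 4}  B4 = {1, 2}
Tree: B1–B2, B1–B3, B2–B4

The largest bag has 2 vertices, giving width 1; this decomposition certifies tw(G) ≤ 1. Any graph with an edge has treewidth ≥ 1, and G has the edge 3–0. The upper and lower bounds meet at 1, so that is the treewidth.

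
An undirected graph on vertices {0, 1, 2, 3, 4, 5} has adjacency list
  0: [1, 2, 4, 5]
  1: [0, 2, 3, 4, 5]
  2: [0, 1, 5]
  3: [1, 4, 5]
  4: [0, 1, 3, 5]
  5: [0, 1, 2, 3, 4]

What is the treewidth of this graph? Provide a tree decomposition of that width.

Treewidth 3.
One such decomposition:
Bags: B1 = {0, 1, 4, 5}  B2 = {0, 1, 2, 5}  B3 = {1, 3, 4, 5}
Tree: B1–B2, B1–B3

Each bag holds 4 vertices, so the decomposition has width 3, which upper-bounds the treewidth. Conversely, {0, 1, 2, 5} is a clique of size 4, and the vertices of any clique must share a bag in every tree decomposition; so some bag has ≥ 4 vertices and tw(G) ≥ 3. Hence tw(G) = 3 exactly.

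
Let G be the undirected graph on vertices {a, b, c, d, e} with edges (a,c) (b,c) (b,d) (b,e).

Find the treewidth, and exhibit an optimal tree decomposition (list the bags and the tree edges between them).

Treewidth 1.
One optimal decomposition is:
Bags: B1 = {b, c}  B2 = {a, c}  B3 = {b, d}  B4 = {b, e}
Tree: B1–B2, B1–B3, B1–B4

Each bag holds 2 vertices, so the decomposition has width 1, which upper-bounds the treewidth. G has an edge, so its treewidth is at least 1. Combining the bounds, tw(G) = 1.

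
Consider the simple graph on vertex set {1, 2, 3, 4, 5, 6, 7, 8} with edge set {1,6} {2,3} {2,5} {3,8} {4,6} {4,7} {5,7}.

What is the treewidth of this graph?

1

A width-1 tree decomposition is:
Bags: B1 = {1, 6}  B2 = {4, 6}  B3 = {4, 7}  B4 = {5, 7}  B5 = {2, 5}  B6 = {2, 3}  B7 = {3, 8}
Tree: B1–B2, B2–B3, B3–B4, B4–B5, B5–B6, B6–B7
Each bag holds 2 vertices, so the decomposition has width 1, which upper-bounds the treewidth. Since G has at least one edge (e.g. 1–6), it is not an edgeless graph, so tw(G) ≥ 1. Combining the bounds, tw(G) = 1.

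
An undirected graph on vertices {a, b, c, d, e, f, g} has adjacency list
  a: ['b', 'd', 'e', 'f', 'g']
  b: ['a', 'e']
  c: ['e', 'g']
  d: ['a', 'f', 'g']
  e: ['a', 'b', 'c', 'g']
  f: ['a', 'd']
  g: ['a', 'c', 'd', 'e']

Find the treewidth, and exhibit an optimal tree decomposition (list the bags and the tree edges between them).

Treewidth 2.
One optimal decomposition is:
Bags: B1 = {a, e, g}  B2 = {a, d, g}  B3 = {c, e, g}  B4 = {a, b, e}  B5 = {a, d, f}
Tree: B1–B2, B1–B3, B1–B4, B2–B5

The largest bag has 3 vertices, giving width 2; this decomposition certifies tw(G) ≤ 2. For the lower bound, the 3 vertices {c, e, g} are pairwise adjacent, and any tree decomposition puts a clique entirely inside one bag — forcing width ≥ 2. Hence tw(G) = 2 exactly.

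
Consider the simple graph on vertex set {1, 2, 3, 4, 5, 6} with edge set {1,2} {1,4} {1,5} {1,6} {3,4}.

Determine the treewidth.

A width-1 tree decomposition is:
Bags: B1 = {3, 4}  B2 = {1, 4}  B3 = {1, 5}  B4 = {1, 6}  B5 = {1, 2}
Tree: B1–B2, B2–B3, B3–B4, B3–B5
Every bag has size at most 2, so the width is 2 − 1 = 1 and tw(G) ≤ 1. Any graph with an edge has treewidth ≥ 1, and G has the edge 4–3. Therefore the treewidth is 1.

1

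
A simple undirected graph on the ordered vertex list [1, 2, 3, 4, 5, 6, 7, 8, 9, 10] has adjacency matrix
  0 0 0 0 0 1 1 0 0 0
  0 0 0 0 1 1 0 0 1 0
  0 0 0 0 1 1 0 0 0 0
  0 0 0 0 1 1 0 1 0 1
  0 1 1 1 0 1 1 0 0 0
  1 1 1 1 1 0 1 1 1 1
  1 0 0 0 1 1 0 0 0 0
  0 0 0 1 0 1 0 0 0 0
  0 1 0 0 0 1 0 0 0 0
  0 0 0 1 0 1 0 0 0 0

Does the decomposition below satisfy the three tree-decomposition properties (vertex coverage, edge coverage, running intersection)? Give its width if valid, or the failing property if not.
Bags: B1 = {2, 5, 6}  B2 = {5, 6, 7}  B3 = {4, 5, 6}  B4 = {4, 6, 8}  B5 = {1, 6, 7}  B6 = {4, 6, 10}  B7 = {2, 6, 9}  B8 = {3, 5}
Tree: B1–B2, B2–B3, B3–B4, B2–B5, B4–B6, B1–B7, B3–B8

No — edge (6,3) lies in no bag.

A tree decomposition must satisfy three properties: every vertex lies in some bag; for every edge, both endpoints lie together in some bag; and for every vertex, the bags containing it form a connected subtree. Here edge (6,3) lies in no bag, so the decomposition is invalid.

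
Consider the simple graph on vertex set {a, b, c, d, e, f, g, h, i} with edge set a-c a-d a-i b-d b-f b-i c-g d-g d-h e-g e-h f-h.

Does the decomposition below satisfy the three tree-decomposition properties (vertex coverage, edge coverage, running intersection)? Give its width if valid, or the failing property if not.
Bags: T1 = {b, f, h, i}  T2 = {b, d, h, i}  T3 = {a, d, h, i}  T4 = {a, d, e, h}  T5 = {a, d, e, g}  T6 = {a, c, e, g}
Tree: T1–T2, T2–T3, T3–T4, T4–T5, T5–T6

Yes; width 3.

Every vertex of G appears in some bag (union = {a, b, c, d, e, f, g, h, i}); every edge is covered by a bag; and for each vertex v the set of bags containing v is connected in the bag tree. The decomposition is therefore valid. The largest bag has 4 vertices, so the width is 3.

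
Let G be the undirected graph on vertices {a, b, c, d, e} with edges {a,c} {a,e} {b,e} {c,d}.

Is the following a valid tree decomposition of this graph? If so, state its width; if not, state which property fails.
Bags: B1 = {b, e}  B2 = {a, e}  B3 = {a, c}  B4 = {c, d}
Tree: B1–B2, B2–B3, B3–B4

Yes; width 1.

Every vertex of G appears in some bag (union = {a, b, c, d, e}); every edge is covered by a bag; and for each vertex v the set of bags containing v is connected in the bag tree. The decomposition is therefore valid. The largest bag has 2 vertices, so the width is 1.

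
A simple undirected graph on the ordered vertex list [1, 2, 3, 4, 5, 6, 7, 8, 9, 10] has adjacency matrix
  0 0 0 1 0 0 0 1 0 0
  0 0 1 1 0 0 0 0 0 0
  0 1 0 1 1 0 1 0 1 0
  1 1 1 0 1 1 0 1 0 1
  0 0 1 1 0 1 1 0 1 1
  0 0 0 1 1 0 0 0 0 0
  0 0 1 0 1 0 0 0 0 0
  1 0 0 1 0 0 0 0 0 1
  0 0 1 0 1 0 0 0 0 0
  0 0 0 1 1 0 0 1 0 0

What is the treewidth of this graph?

A width-2 tree decomposition is:
Bags: B1 = {4, 5, 6}  B2 = {3, 4, 5}  B3 = {3, 5, 9}  B4 = {4, 5, 10}  B5 = {4, 8, 10}  B6 = {1, 4, 8}  B7 = {3, 5, 7}  B8 = {2, 3, 4}
Tree: B1–B2, B2–B3, B2–B4, B4–B5, B5–B6, B3–B7, B2–B8
Each bag holds 3 vertices, so the decomposition has width 2, which upper-bounds the treewidth. Conversely, {3, 5, 9} is a clique of size 3, and the vertices of any clique must share a bag in every tree decomposition; so some bag has ≥ 3 vertices and tw(G) ≥ 2. Hence tw(G) = 2 exactly.

2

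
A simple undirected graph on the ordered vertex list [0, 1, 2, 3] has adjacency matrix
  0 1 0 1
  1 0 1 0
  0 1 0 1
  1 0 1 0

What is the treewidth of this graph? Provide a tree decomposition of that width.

Every bag has size at most 3, so the width is 3 − 1 = 2 and tw(G) ≤ 2. For the lower bound, G contains the cycle 3–2–1–0–3, so G is not a forest; only forests have treewidth ≤ 1, hence tw(G) ≥ 2. The upper and lower bounds meet at 2, so that is the treewidth.

Treewidth 2.
One such decomposition:
Bags: B1 = {1, 2, 3}  B2 = {0, 1, 3}
Tree: B1–B2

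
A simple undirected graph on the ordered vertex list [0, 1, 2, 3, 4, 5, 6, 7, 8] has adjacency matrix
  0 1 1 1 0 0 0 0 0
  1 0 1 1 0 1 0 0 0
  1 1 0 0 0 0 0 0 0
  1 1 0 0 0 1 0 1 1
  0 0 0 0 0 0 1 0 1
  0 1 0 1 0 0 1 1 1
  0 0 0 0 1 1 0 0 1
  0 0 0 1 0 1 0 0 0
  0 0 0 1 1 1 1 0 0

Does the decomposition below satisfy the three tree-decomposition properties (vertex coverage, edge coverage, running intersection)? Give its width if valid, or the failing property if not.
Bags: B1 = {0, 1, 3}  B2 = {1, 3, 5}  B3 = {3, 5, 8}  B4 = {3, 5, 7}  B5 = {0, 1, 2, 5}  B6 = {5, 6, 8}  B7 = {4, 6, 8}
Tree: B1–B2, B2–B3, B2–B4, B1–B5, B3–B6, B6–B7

A tree decomposition must satisfy three properties: every vertex lies in some bag; for every edge, both endpoints lie together in some bag; and for every vertex, the bags containing it form a connected subtree. Here bags containing vertex 5 are not connected in the tree, so the decomposition is invalid.

No — bags containing vertex 5 are not connected in the tree.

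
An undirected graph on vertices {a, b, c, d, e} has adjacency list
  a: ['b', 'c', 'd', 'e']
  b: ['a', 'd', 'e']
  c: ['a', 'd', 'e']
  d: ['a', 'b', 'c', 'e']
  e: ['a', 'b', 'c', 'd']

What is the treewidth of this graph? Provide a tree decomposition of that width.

Treewidth 3.
Bags: B1 = {a, c, d, e}  B2 = {a, b, d, e}
Tree: B1–B2

Every bag has size at most 4, so the width is 4 − 1 = 3 and tw(G) ≤ 3. Conversely, {a, c, d, e} is a clique of size 4, and the vertices of any clique must share a bag in every tree decomposition; so some bag has ≥ 4 vertices and tw(G) ≥ 3. Therefore the treewidth is 3.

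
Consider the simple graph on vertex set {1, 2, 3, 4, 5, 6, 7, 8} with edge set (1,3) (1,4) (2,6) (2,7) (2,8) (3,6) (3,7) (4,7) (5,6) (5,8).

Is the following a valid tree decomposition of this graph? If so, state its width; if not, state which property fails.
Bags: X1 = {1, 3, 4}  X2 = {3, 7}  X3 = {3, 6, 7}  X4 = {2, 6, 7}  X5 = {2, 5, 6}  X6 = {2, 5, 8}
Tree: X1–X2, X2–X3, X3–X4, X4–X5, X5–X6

A tree decomposition must satisfy three properties: every vertex lies in some bag; for every edge, both endpoints lie together in some bag; and for every vertex, the bags containing it form a connected subtree. Here edge (4,7) lies in no bag, so the decomposition is invalid.

No — edge (4,7) lies in no bag.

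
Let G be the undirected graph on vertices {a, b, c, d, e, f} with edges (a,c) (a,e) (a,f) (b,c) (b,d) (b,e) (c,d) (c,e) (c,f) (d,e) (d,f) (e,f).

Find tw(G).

3

A width-3 tree decomposition is:
Bags: B1 = {c, d, e, f}  B2 = {b, c, d, e}  B3 = {a, c, e, f}
Tree: B1–B2, B1–B3
The largest bag has 4 vertices, giving width 3; this decomposition certifies tw(G) ≤ 3. For the lower bound, the 4 vertices {c, d, e, f} are pairwise adjacent, and any tree decomposition puts a clique entirely inside one bag — forcing width ≥ 3. Combining the bounds, tw(G) = 3.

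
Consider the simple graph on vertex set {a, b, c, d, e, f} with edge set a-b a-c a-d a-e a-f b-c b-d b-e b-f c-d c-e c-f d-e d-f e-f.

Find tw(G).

A width-5 tree decomposition is:
Bags: B1 = {a, b, c, d, e, f}
Tree: (single bag)
With just one bag of size 6, the width is 6 − 1 = 5, so tw(G) ≤ 5. On the other hand G contains the 6-clique {a, b, c, d, e, f}. A clique must lie in a single bag of any decomposition, so no decomposition can have width below 5. Combining the bounds, tw(G) = 5.

5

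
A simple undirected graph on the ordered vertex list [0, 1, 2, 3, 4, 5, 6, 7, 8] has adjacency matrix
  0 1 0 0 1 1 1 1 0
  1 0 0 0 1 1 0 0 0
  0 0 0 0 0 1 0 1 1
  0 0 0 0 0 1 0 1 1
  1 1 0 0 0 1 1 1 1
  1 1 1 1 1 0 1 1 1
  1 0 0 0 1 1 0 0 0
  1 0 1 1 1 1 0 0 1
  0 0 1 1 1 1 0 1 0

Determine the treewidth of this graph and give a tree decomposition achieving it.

Every bag has size at most 4, so the width is 4 − 1 = 3 and tw(G) ≤ 3. For the lower bound, the 4 vertices {2, 5, 7, 8} are pairwise adjacent, and any tree decomposition puts a clique entirely inside one bag — forcing width ≥ 3. Combining the bounds, tw(G) = 3.

Treewidth 3.
Bags: B1 = {4, 5, 7, 8}  B2 = {2, 5, 7, 8}  B3 = {0, 4, 5, 7}  B4 = {3, 5, 7, 8}  B5 = {0, 1, 4, 5}  B6 = {0, 4, 5, 6}
Tree: B1–B2, B1–B3, B2–B4, B3–B5, B5–B6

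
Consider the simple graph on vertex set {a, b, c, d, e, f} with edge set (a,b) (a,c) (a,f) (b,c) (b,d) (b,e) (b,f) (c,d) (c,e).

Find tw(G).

2

A width-2 tree decomposition is:
Bags: B1 = {a, b, c}  B2 = {b, c, e}  B3 = {a, b, f}  B4 = {b, c, d}
Tree: B1–B2, B1–B3, B2–B4
Each bag holds 3 vertices, so the decomposition has width 2, which upper-bounds the treewidth. On the other hand G contains the 3-clique {b, c, d}. A clique must lie in a single bag of any decomposition, so no decomposition can have width below 2. Hence tw(G) = 2 exactly.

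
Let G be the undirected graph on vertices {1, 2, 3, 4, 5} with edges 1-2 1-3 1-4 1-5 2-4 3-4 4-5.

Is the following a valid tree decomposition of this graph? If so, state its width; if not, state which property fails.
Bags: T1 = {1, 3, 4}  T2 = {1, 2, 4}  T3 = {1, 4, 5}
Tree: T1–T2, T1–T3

Every vertex of G appears in some bag (union = {1, 2, 3, 4, 5}); every edge is covered by a bag; and for each vertex v the set of bags containing v is connected in the bag tree. The decomposition is therefore valid. The largest bag has 3 vertices, so the width is 2.

Yes; width 2.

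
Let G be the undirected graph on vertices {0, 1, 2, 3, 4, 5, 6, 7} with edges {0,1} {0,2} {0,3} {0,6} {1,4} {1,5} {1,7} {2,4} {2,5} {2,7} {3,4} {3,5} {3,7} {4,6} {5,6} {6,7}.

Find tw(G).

4

A width-4 tree decomposition is:
Bags: B1 = {0, 1, 4, 5, 7}  B2 = {0, 2, 4, 5, 7}  B3 = {0, 3, 4, 5, 7}  B4 = {0, 4, 5, 6, 7}
Tree: B1–B2, B2–B3, B3–B4
Each bag holds 5 vertices, so the decomposition has width 4, which upper-bounds the treewidth. For the lower bound: the 5 vertex sets {0,1}, {2,5}, {3,4}, {7}, {6} are disjoint, each induces a connected subgraph, and every pair is joined by at least one edge of G. Contracting each set to a single vertex therefore yields K_{5} as a minor, and since treewidth is minor-monotone, tw(G) ≥ tw(K_{5}) = 4. Hence tw(G) = 4 exactly.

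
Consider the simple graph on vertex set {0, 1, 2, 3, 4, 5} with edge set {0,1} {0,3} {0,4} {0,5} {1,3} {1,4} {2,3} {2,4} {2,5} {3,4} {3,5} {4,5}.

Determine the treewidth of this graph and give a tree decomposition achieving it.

Treewidth 3.
One such decomposition:
Bags: B1 = {0, 1, 3, 4}  B2 = {0, 3, 4, 5}  B3 = {2, 3, 4, 5}
Tree: B1–B2, B2–B3

The largest bag has 4 vertices, giving width 3; this decomposition certifies tw(G) ≤ 3. For the lower bound, the 4 vertices {0, 1, 3, 4} are pairwise adjacent, and any tree decomposition puts a clique entirely inside one bag — forcing width ≥ 3. Therefore the treewidth is 3.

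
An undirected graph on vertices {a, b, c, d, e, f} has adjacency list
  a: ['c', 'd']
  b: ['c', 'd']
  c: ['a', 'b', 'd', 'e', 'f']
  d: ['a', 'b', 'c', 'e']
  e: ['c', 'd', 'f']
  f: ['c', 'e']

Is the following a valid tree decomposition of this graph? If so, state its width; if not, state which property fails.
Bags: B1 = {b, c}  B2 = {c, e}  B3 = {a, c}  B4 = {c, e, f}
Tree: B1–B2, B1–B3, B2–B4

No — vertex d appears in no bag.

A tree decomposition must satisfy three properties: every vertex lies in some bag; for every edge, both endpoints lie together in some bag; and for every vertex, the bags containing it form a connected subtree. Here vertex d appears in no bag, so the decomposition is invalid.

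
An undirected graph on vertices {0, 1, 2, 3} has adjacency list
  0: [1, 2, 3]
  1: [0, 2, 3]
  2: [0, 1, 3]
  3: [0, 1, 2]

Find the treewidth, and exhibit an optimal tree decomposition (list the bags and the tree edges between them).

A single bag containing all 4 vertices is trivially a valid decomposition of width 3. On the other hand G contains the 4-clique {0, 1, 2, 3}. A clique must lie in a single bag of any decomposition, so no decomposition can have width below 3. Hence tw(G) = 3 exactly.

Treewidth 3.
Bags: B1 = {0, 1, 2, 3}
Tree: (single bag)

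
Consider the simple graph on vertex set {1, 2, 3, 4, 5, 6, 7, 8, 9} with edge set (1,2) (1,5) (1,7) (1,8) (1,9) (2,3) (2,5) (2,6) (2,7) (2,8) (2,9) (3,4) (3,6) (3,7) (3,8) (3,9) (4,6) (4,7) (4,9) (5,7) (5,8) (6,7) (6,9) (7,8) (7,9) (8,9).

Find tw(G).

4

A width-4 tree decomposition is:
Bags: B1 = {3, 4, 6, 7, 9}  B2 = {2, 3, 6, 7, 9}  B3 = {2, 3, 7, 8, 9}  B4 = {1, 2, 7, 8, 9}  B5 = {1, 2, 5, 7, 8}
Tree: B1–B2, B2–B3, B3–B4, B4–B5
The largest bag has 5 vertices, giving width 4; this decomposition certifies tw(G) ≤ 4. Conversely, {1, 2, 7, 8, 9} is a clique of size 5, and the vertices of any clique must share a bag in every tree decomposition; so some bag has ≥ 5 vertices and tw(G) ≥ 4. Therefore the treewidth is 4.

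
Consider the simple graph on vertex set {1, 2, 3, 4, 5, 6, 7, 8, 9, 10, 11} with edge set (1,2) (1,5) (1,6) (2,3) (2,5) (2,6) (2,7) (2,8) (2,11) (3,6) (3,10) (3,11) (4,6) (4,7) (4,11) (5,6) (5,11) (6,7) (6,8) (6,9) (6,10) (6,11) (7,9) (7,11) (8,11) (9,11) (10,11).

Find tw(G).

A width-3 tree decomposition is:
Bags: B1 = {2, 3, 6, 11}  B2 = {2, 5, 6, 11}  B3 = {2, 6, 8, 11}  B4 = {2, 6, 7, 11}  B5 = {6, 7, 9, 11}  B6 = {1, 2, 5, 6}  B7 = {4, 6, 7, 11}  B8 = {3, 6, 10, 11}
Tree: B1–B2, B2–B3, B2–B4, B4–B5, B2–B6, B5–B7, B1–B8
Each bag holds 4 vertices, so the decomposition has width 3, which upper-bounds the treewidth. For the lower bound, the 4 vertices {1, 2, 5, 6} are pairwise adjacent, and any tree decomposition puts a clique entirely inside one bag — forcing width ≥ 3. Therefore the treewidth is 3.

3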